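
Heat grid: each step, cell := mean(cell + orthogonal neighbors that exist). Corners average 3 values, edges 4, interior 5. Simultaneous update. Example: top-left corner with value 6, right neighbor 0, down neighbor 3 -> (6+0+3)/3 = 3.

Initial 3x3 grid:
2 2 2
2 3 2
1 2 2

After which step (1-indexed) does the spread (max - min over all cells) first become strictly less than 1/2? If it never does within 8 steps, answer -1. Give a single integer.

Step 1: max=9/4, min=5/3, spread=7/12
Step 2: max=13/6, min=17/9, spread=5/18
  -> spread < 1/2 first at step 2
Step 3: max=767/360, min=262/135, spread=41/216
Step 4: max=45949/21600, min=32293/16200, spread=347/2592
Step 5: max=2726903/1296000, min=244237/121500, spread=2921/31104
Step 6: max=162836341/77760000, min=118281787/58320000, spread=24611/373248
Step 7: max=9719219327/4665600000, min=3563719357/1749600000, spread=207329/4478976
Step 8: max=581432199469/279936000000, min=429251356633/209952000000, spread=1746635/53747712

Answer: 2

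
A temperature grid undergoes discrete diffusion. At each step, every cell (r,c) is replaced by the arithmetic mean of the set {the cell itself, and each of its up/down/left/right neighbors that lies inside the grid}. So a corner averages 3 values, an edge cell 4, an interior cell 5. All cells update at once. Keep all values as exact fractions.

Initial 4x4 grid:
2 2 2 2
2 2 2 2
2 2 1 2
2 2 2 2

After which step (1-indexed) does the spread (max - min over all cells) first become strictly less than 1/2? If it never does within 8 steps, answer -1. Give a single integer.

Answer: 1

Derivation:
Step 1: max=2, min=7/4, spread=1/4
  -> spread < 1/2 first at step 1
Step 2: max=2, min=89/50, spread=11/50
Step 3: max=2, min=4433/2400, spread=367/2400
Step 4: max=1187/600, min=20029/10800, spread=1337/10800
Step 5: max=35531/18000, min=606331/324000, spread=33227/324000
Step 6: max=211951/108000, min=18225673/9720000, spread=849917/9720000
Step 7: max=3171467/1620000, min=549485653/291600000, spread=21378407/291600000
Step 8: max=948311657/486000000, min=16529537629/8748000000, spread=540072197/8748000000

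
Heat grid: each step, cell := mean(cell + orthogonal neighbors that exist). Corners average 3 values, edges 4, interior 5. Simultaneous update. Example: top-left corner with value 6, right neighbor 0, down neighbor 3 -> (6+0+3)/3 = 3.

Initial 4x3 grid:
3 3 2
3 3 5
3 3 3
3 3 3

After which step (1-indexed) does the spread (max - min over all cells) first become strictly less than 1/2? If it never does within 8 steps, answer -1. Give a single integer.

Answer: 2

Derivation:
Step 1: max=7/2, min=11/4, spread=3/4
Step 2: max=809/240, min=35/12, spread=109/240
  -> spread < 1/2 first at step 2
Step 3: max=2581/800, min=3, spread=181/800
Step 4: max=690383/216000, min=131431/43200, spread=923/6000
Step 5: max=757423/240000, min=330181/108000, spread=213187/2160000
Step 6: max=611732807/194400000, min=33218099/10800000, spread=552281/7776000
Step 7: max=87704637947/27993600000, min=599336713/194400000, spread=56006051/1119744000
Step 8: max=2188502518367/699840000000, min=18028574171/5832000000, spread=25073617847/699840000000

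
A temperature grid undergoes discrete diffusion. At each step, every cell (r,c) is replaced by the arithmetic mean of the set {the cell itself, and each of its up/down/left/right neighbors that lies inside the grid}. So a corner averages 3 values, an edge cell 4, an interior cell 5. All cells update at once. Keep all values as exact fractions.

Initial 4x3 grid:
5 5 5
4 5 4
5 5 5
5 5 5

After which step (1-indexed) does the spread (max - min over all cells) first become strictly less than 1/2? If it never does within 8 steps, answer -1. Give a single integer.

Answer: 1

Derivation:
Step 1: max=5, min=23/5, spread=2/5
  -> spread < 1/2 first at step 1
Step 2: max=5, min=563/120, spread=37/120
Step 3: max=355/72, min=5123/1080, spread=101/540
Step 4: max=22109/4500, min=128449/27000, spread=841/5400
Step 5: max=791701/162000, min=289871/60750, spread=11227/97200
Step 6: max=39510457/8100000, min=464465659/97200000, spread=386393/3888000
Step 7: max=2364558563/486000000, min=4189100519/874800000, spread=41940559/546750000
Step 8: max=141715718917/29160000000, min=1677223923379/349920000000, spread=186917629/2799360000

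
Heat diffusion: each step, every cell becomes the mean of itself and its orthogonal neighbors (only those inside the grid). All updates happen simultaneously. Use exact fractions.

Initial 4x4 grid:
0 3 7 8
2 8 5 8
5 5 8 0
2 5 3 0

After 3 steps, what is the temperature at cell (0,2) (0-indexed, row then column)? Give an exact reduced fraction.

Step 1: cell (0,2) = 23/4
Step 2: cell (0,2) = 1507/240
Step 3: cell (0,2) = 7931/1440
Full grid after step 3:
  3893/1080 6827/1440 7931/1440 6671/1080
  5867/1440 2713/600 16847/3000 1531/288
  1913/480 2367/500 1091/250 10657/2400
  21/5 637/160 3169/800 197/60

Answer: 7931/1440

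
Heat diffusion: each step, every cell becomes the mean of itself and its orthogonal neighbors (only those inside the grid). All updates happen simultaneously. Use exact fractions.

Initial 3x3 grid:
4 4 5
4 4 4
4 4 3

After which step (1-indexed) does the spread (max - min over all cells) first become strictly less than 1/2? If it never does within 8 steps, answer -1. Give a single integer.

Step 1: max=13/3, min=11/3, spread=2/3
Step 2: max=151/36, min=137/36, spread=7/18
  -> spread < 1/2 first at step 2
Step 3: max=1777/432, min=1679/432, spread=49/216
Step 4: max=28159/6912, min=27137/6912, spread=511/3456
Step 5: max=336085/82944, min=327467/82944, spread=4309/41472
Step 6: max=4017607/995328, min=3945017/995328, spread=36295/497664
Step 7: max=48081517/11943936, min=47469971/11943936, spread=305773/5971968
Step 8: max=575884879/143327232, min=570732977/143327232, spread=2575951/71663616

Answer: 2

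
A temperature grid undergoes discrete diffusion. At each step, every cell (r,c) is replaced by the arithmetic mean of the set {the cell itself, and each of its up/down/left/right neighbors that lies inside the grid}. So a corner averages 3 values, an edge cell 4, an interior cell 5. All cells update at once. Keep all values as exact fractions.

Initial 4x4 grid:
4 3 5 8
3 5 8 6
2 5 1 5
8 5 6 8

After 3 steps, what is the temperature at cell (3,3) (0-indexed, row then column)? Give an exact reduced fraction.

Step 1: cell (3,3) = 19/3
Step 2: cell (3,3) = 49/9
Step 3: cell (3,3) = 2419/432
Full grid after step 3:
  8873/2160 32249/7200 39353/7200 631/108
  14497/3600 27779/6000 1922/375 42143/7200
  1813/400 1139/250 31637/6000 39071/7200
  853/180 2043/400 18583/3600 2419/432

Answer: 2419/432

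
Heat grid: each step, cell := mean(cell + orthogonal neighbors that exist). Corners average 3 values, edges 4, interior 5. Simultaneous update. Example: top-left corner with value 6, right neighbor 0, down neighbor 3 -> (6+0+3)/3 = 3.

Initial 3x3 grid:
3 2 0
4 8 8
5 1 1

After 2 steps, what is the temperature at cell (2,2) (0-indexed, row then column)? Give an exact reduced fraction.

Answer: 34/9

Derivation:
Step 1: cell (2,2) = 10/3
Step 2: cell (2,2) = 34/9
Full grid after step 2:
  15/4 851/240 65/18
  239/60 417/100 931/240
  145/36 901/240 34/9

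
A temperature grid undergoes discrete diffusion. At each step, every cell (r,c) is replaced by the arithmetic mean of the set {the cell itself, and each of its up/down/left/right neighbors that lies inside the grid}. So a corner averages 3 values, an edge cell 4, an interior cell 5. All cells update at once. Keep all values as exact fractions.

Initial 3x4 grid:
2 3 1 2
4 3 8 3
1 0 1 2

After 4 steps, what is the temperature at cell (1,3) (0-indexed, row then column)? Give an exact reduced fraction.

Answer: 807763/288000

Derivation:
Step 1: cell (1,3) = 15/4
Step 2: cell (1,3) = 219/80
Step 3: cell (1,3) = 14417/4800
Step 4: cell (1,3) = 807763/288000
Full grid after step 4:
  28583/10800 68399/24000 205217/72000 128497/43200
  1109387/432000 232919/90000 343567/120000 807763/288000
  149623/64800 16913/6750 7733/3000 119947/43200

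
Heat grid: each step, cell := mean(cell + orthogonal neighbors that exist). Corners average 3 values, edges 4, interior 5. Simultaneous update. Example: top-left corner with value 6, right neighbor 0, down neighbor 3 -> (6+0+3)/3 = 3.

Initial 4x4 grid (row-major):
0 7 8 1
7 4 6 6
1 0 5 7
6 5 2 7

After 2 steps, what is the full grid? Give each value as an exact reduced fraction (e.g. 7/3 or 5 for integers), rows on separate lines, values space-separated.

Answer: 149/36 1183/240 421/80 31/6
479/120 427/100 251/50 441/80
27/8 371/100 119/25 247/48
43/12 15/4 13/3 49/9

Derivation:
After step 1:
  14/3 19/4 11/2 5
  3 24/5 29/5 5
  7/2 3 4 25/4
  4 13/4 19/4 16/3
After step 2:
  149/36 1183/240 421/80 31/6
  479/120 427/100 251/50 441/80
  27/8 371/100 119/25 247/48
  43/12 15/4 13/3 49/9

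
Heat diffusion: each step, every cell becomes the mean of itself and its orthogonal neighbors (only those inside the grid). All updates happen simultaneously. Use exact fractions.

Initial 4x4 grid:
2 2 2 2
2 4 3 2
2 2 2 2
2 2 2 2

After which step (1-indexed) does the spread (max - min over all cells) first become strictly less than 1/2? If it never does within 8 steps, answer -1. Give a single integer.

Answer: 3

Derivation:
Step 1: max=13/5, min=2, spread=3/5
Step 2: max=63/25, min=2, spread=13/25
Step 3: max=5717/2400, min=493/240, spread=787/2400
  -> spread < 1/2 first at step 3
Step 4: max=50657/21600, min=15103/7200, spread=1337/5400
Step 5: max=5040593/2160000, min=458317/216000, spread=457423/2160000
Step 6: max=45106733/19440000, min=2780471/1296000, spread=849917/4860000
Step 7: max=1344992027/583200000, min=419826133/194400000, spread=21378407/145800000
Step 8: max=40178645837/17496000000, min=12672785683/5832000000, spread=540072197/4374000000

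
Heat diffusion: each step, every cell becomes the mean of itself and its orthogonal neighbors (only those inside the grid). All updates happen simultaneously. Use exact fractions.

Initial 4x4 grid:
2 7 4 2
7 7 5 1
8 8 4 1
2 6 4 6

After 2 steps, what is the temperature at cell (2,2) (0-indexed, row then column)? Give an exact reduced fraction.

Answer: 116/25

Derivation:
Step 1: cell (2,2) = 22/5
Step 2: cell (2,2) = 116/25
Full grid after step 2:
  49/9 649/120 481/120 109/36
  1463/240 143/25 443/100 707/240
  1451/240 581/100 116/25 799/240
  199/36 329/60 271/60 35/9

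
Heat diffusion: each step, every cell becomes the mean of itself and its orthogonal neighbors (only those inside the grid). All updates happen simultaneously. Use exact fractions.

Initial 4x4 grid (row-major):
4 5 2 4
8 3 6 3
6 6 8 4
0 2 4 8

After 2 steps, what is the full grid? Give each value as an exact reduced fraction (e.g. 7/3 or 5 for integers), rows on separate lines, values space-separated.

Answer: 173/36 1141/240 303/80 23/6
1291/240 19/4 241/50 87/20
215/48 121/25 21/4 157/30
32/9 97/24 583/120 199/36

Derivation:
After step 1:
  17/3 7/2 17/4 3
  21/4 28/5 22/5 17/4
  5 5 28/5 23/4
  8/3 3 11/2 16/3
After step 2:
  173/36 1141/240 303/80 23/6
  1291/240 19/4 241/50 87/20
  215/48 121/25 21/4 157/30
  32/9 97/24 583/120 199/36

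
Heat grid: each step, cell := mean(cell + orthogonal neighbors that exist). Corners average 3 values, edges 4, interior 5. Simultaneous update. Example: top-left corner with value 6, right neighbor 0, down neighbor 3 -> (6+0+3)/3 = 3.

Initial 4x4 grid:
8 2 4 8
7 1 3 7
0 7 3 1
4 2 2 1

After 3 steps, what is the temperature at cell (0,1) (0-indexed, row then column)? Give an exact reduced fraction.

Answer: 7633/1800

Derivation:
Step 1: cell (0,1) = 15/4
Step 2: cell (0,1) = 53/12
Step 3: cell (0,1) = 7633/1800
Full grid after step 3:
  967/216 7633/1800 8087/1800 10091/2160
  14291/3600 12071/3000 23201/6000 29813/7200
  4453/1200 6377/2000 1931/600 22469/7200
  2227/720 2437/800 18269/7200 2791/1080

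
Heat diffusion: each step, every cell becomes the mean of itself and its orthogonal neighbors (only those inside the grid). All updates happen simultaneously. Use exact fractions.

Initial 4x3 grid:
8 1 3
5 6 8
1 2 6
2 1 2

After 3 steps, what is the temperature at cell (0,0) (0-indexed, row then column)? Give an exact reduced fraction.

Answer: 1193/270

Derivation:
Step 1: cell (0,0) = 14/3
Step 2: cell (0,0) = 85/18
Step 3: cell (0,0) = 1193/270
Full grid after step 3:
  1193/270 33181/7200 3313/720
  7399/1800 25243/6000 3619/800
  11053/3600 10369/3000 9077/2400
  5177/2160 37927/14400 571/180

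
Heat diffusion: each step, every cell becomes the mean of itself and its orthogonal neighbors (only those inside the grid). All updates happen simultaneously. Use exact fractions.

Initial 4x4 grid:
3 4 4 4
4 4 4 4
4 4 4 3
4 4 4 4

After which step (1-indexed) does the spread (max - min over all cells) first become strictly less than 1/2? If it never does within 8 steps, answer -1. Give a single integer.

Answer: 1

Derivation:
Step 1: max=4, min=11/3, spread=1/3
  -> spread < 1/2 first at step 1
Step 2: max=4, min=67/18, spread=5/18
Step 3: max=191/48, min=4109/1080, spread=377/2160
Step 4: max=9499/2400, min=24877/6480, spread=7703/64800
Step 5: max=851699/216000, min=3749357/972000, spread=166577/1944000
Step 6: max=25466929/6480000, min=112869653/29160000, spread=692611/11664000
Step 7: max=16940399/4320000, min=3391767719/874800000, spread=77326157/1749600000
Step 8: max=22828511897/5832000000, min=169733267041/43740000000, spread=2961144373/87480000000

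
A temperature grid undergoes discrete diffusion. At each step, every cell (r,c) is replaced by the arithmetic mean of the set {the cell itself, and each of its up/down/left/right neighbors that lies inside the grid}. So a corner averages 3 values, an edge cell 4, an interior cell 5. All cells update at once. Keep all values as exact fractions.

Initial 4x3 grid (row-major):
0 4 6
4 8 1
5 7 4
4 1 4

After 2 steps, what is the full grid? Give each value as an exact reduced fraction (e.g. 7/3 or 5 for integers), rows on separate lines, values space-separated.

Answer: 137/36 469/120 155/36
1003/240 233/50 1033/240
211/48 114/25 67/16
37/9 23/6 11/3

Derivation:
After step 1:
  8/3 9/2 11/3
  17/4 24/5 19/4
  5 5 4
  10/3 4 3
After step 2:
  137/36 469/120 155/36
  1003/240 233/50 1033/240
  211/48 114/25 67/16
  37/9 23/6 11/3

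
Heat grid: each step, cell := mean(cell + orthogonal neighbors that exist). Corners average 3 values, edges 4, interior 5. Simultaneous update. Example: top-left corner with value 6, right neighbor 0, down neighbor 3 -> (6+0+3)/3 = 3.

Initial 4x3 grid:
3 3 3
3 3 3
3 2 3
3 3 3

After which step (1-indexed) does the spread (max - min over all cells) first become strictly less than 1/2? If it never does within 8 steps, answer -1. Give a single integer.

Answer: 1

Derivation:
Step 1: max=3, min=11/4, spread=1/4
  -> spread < 1/2 first at step 1
Step 2: max=3, min=277/100, spread=23/100
Step 3: max=1187/400, min=13589/4800, spread=131/960
Step 4: max=21209/7200, min=123049/43200, spread=841/8640
Step 5: max=4226627/1440000, min=49297949/17280000, spread=56863/691200
Step 6: max=37890457/12960000, min=445025659/155520000, spread=386393/6220800
Step 7: max=15131641187/5184000000, min=178230276869/62208000000, spread=26795339/497664000
Step 8: max=906033850333/311040000000, min=10713624285871/3732480000000, spread=254051069/5971968000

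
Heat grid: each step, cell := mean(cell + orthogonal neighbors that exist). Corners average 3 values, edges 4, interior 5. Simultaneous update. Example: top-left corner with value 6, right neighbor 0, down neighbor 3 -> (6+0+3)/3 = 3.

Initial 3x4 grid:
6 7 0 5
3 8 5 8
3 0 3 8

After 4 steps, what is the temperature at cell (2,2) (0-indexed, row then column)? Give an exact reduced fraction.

Step 1: cell (2,2) = 4
Step 2: cell (2,2) = 559/120
Step 3: cell (2,2) = 8381/1800
Step 4: cell (2,2) = 508729/108000
Full grid after step 4:
  151057/32400 509119/108000 528979/108000 327089/64800
  467629/108000 406297/90000 864319/180000 2203931/432000
  21997/5400 152123/36000 508729/108000 327239/64800

Answer: 508729/108000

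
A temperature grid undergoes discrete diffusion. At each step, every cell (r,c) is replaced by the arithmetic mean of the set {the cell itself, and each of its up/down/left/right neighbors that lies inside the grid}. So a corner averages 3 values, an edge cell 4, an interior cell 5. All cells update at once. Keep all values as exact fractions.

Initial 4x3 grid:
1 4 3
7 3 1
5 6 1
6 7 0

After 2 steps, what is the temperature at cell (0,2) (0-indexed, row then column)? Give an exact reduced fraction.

Answer: 89/36

Derivation:
Step 1: cell (0,2) = 8/3
Step 2: cell (0,2) = 89/36
Full grid after step 2:
  43/12 817/240 89/36
  91/20 347/100 163/60
  51/10 427/100 83/30
  67/12 1069/240 113/36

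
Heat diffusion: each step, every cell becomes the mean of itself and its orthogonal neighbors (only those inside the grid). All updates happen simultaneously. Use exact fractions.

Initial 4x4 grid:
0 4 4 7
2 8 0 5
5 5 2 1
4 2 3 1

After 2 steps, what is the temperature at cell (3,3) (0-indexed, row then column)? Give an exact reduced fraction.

Answer: 71/36

Derivation:
Step 1: cell (3,3) = 5/3
Step 2: cell (3,3) = 71/36
Full grid after step 2:
  13/4 271/80 1013/240 37/9
  271/80 79/20 84/25 439/120
  949/240 179/50 293/100 281/120
  67/18 407/120 281/120 71/36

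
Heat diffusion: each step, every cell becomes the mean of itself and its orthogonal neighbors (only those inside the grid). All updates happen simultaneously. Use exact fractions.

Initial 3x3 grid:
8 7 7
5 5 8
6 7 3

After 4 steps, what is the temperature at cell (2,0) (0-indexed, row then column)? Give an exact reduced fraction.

Answer: 258421/43200

Derivation:
Step 1: cell (2,0) = 6
Step 2: cell (2,0) = 23/4
Step 3: cell (2,0) = 4303/720
Step 4: cell (2,0) = 258421/43200
Full grid after step 4:
  825713/129600 1861007/288000 415469/64800
  671987/108000 247103/40000 5403521/864000
  258421/43200 1733257/288000 32387/5400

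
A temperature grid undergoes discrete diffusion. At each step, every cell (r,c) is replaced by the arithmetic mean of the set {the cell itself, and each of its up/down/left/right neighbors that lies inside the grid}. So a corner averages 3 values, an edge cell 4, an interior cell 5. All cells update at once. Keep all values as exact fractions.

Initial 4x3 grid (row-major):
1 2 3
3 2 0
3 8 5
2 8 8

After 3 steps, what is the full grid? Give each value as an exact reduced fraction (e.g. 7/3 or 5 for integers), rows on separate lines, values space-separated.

Answer: 113/48 4183/1800 1055/432
7099/2400 4759/1500 23647/7200
29687/7200 13483/3000 11479/2400
10547/2160 39137/7200 4079/720

Derivation:
After step 1:
  2 2 5/3
  9/4 3 5/2
  4 26/5 21/4
  13/3 13/2 7
After step 2:
  25/12 13/6 37/18
  45/16 299/100 149/48
  947/240 479/100 399/80
  89/18 691/120 25/4
After step 3:
  113/48 4183/1800 1055/432
  7099/2400 4759/1500 23647/7200
  29687/7200 13483/3000 11479/2400
  10547/2160 39137/7200 4079/720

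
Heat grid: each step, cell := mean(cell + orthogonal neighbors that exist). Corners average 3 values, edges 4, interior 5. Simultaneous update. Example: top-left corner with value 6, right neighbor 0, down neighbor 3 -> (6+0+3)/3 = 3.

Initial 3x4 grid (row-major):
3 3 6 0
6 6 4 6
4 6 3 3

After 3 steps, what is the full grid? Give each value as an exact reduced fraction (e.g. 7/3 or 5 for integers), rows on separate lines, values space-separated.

After step 1:
  4 9/2 13/4 4
  19/4 5 5 13/4
  16/3 19/4 4 4
After step 2:
  53/12 67/16 67/16 7/2
  229/48 24/5 41/10 65/16
  89/18 229/48 71/16 15/4
After step 3:
  107/24 2111/480 639/160 47/12
  13631/2880 5431/1200 1727/400 1233/320
  1043/216 6823/1440 2047/480 49/12

Answer: 107/24 2111/480 639/160 47/12
13631/2880 5431/1200 1727/400 1233/320
1043/216 6823/1440 2047/480 49/12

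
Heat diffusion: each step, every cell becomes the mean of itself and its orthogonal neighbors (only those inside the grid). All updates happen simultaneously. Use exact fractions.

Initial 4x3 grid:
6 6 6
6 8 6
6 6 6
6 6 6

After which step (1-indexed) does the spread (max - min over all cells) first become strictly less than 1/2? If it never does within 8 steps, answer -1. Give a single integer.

Answer: 2

Derivation:
Step 1: max=13/2, min=6, spread=1/2
Step 2: max=323/50, min=6, spread=23/50
  -> spread < 1/2 first at step 2
Step 3: max=15211/2400, min=1213/200, spread=131/480
Step 4: max=136151/21600, min=21991/3600, spread=841/4320
Step 5: max=54382051/8640000, min=4413373/720000, spread=56863/345600
Step 6: max=488094341/77760000, min=39869543/6480000, spread=386393/3110400
Step 7: max=195017723131/31104000000, min=15972358813/2592000000, spread=26795339/248832000
Step 8: max=11681255714129/1866240000000, min=960206149667/155520000000, spread=254051069/2985984000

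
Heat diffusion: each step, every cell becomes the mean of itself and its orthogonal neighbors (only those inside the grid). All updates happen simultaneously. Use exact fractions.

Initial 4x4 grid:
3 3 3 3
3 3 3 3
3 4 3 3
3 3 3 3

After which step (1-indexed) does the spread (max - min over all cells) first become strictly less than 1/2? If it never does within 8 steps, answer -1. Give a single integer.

Answer: 1

Derivation:
Step 1: max=13/4, min=3, spread=1/4
  -> spread < 1/2 first at step 1
Step 2: max=161/50, min=3, spread=11/50
Step 3: max=7567/2400, min=3, spread=367/2400
Step 4: max=33971/10800, min=1813/600, spread=1337/10800
Step 5: max=1013669/324000, min=54469/18000, spread=33227/324000
Step 6: max=30374327/9720000, min=328049/108000, spread=849917/9720000
Step 7: max=908514347/291600000, min=4928533/1620000, spread=21378407/291600000
Step 8: max=27210462371/8748000000, min=1481688343/486000000, spread=540072197/8748000000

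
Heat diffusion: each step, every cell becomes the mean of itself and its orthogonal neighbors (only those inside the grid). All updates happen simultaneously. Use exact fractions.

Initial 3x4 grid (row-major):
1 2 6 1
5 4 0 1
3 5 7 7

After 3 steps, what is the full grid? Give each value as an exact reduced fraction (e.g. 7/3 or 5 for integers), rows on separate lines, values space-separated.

After step 1:
  8/3 13/4 9/4 8/3
  13/4 16/5 18/5 9/4
  13/3 19/4 19/4 5
After step 2:
  55/18 341/120 353/120 43/18
  269/80 361/100 321/100 811/240
  37/9 511/120 181/40 4
After step 3:
  6667/2160 2801/900 2561/900 6271/2160
  16967/4800 6913/2000 21199/6000 46721/14400
  8447/2160 7427/1800 2399/600 2857/720

Answer: 6667/2160 2801/900 2561/900 6271/2160
16967/4800 6913/2000 21199/6000 46721/14400
8447/2160 7427/1800 2399/600 2857/720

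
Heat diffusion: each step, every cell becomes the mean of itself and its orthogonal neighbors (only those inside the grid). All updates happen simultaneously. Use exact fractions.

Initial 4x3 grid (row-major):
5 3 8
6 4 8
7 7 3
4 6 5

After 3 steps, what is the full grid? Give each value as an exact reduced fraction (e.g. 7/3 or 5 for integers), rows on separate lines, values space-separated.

After step 1:
  14/3 5 19/3
  11/2 28/5 23/4
  6 27/5 23/4
  17/3 11/2 14/3
After step 2:
  91/18 27/5 205/36
  653/120 109/20 703/120
  677/120 113/20 647/120
  103/18 637/120 191/36
After step 3:
  5723/1080 27/5 6103/1080
  1943/360 139/25 4031/720
  2021/360 3293/600 3997/720
  3001/540 1583/288 2881/540

Answer: 5723/1080 27/5 6103/1080
1943/360 139/25 4031/720
2021/360 3293/600 3997/720
3001/540 1583/288 2881/540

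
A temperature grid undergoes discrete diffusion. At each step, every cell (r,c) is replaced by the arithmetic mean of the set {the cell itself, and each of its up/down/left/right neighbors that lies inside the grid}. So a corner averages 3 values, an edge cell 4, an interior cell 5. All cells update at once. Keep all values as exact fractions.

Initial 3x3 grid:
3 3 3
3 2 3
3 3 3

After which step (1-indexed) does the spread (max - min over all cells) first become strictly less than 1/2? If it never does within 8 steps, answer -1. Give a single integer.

Step 1: max=3, min=11/4, spread=1/4
  -> spread < 1/2 first at step 1
Step 2: max=231/80, min=69/25, spread=51/400
Step 3: max=1033/360, min=13577/4800, spread=589/14400
Step 4: max=822919/288000, min=85057/30000, spread=31859/1440000
Step 5: max=5135279/1800000, min=49148393/17280000, spread=751427/86400000
Step 6: max=2955336871/1036800000, min=307365313/108000000, spread=23149331/5184000000
Step 7: max=18465068111/6480000000, min=177141345737/62208000000, spread=616540643/311040000000
Step 8: max=10633507991239/3732480000000, min=1107287546017/388800000000, spread=17737747379/18662400000000

Answer: 1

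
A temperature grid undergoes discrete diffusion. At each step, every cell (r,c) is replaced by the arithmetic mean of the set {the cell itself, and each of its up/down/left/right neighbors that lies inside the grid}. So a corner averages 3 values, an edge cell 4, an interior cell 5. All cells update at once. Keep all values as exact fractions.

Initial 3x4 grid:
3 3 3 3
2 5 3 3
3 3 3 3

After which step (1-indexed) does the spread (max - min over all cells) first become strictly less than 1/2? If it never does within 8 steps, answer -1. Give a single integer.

Step 1: max=7/2, min=8/3, spread=5/6
Step 2: max=337/100, min=707/240, spread=509/1200
  -> spread < 1/2 first at step 2
Step 3: max=401/125, min=611/200, spread=153/1000
Step 4: max=1144297/360000, min=3709/1200, spread=31597/360000
Step 5: max=10205177/3240000, min=745357/240000, spread=57143/1296000
Step 6: max=4073010457/1296000000, min=20200661/6480000, spread=10959419/432000000
Step 7: max=36581536487/11664000000, min=8090442451/2592000000, spread=69818183/4665600000
Step 8: max=14624030085217/4665600000000, min=72897598741/23328000000, spread=44510337017/4665600000000

Answer: 2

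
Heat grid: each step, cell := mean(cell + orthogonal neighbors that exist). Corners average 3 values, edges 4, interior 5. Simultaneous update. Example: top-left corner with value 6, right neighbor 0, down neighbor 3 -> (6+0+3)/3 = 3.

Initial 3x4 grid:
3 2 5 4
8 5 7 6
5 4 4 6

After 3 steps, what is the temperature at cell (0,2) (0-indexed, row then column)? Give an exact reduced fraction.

Answer: 11647/2400

Derivation:
Step 1: cell (0,2) = 9/2
Step 2: cell (0,2) = 373/80
Step 3: cell (0,2) = 11647/2400
Full grid after step 3:
  5041/1080 33071/7200 11647/2400 907/180
  23419/4800 9901/2000 30233/6000 76027/14400
  2773/540 36421/7200 37691/7200 5737/1080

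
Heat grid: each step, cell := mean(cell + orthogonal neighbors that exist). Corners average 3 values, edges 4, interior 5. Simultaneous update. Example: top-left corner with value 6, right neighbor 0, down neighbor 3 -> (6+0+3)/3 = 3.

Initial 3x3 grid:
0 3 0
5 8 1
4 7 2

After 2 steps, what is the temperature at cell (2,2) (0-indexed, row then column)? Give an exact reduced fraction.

Step 1: cell (2,2) = 10/3
Step 2: cell (2,2) = 34/9
Full grid after step 2:
  29/9 231/80 41/18
  341/80 99/25 733/240
  89/18 1123/240 34/9

Answer: 34/9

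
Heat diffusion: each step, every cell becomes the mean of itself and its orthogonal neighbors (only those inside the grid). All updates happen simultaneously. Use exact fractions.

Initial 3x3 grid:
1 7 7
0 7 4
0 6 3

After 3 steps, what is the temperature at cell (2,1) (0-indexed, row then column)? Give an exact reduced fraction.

Answer: 13759/3600

Derivation:
Step 1: cell (2,1) = 4
Step 2: cell (2,1) = 227/60
Step 3: cell (2,1) = 13759/3600
Full grid after step 3:
  3959/1080 32443/7200 3701/720
  11909/3600 8319/2000 70261/14400
  559/180 13759/3600 9653/2160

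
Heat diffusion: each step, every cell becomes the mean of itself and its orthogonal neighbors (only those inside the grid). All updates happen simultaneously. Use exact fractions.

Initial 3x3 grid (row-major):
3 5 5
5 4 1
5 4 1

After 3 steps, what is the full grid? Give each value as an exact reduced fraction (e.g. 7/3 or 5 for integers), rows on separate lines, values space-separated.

After step 1:
  13/3 17/4 11/3
  17/4 19/5 11/4
  14/3 7/2 2
After step 2:
  77/18 321/80 32/9
  341/80 371/100 733/240
  149/36 419/120 11/4
After step 3:
  4519/1080 18667/4800 478/135
  19667/4800 22237/6000 47051/14400
  8563/2160 25363/7200 2231/720

Answer: 4519/1080 18667/4800 478/135
19667/4800 22237/6000 47051/14400
8563/2160 25363/7200 2231/720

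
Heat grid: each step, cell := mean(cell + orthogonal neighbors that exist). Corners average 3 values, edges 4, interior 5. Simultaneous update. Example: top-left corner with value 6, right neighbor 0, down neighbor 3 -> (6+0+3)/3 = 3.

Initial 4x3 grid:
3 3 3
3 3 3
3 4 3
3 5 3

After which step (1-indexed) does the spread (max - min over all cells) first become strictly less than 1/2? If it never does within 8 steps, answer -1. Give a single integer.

Answer: 3

Derivation:
Step 1: max=15/4, min=3, spread=3/4
Step 2: max=881/240, min=3, spread=161/240
Step 3: max=51091/14400, min=1221/400, spread=1427/2880
  -> spread < 1/2 first at step 3
Step 4: max=3027929/864000, min=73979/24000, spread=72937/172800
Step 5: max=179348491/51840000, min=4482581/1440000, spread=719023/2073600
Step 6: max=10668847169/3110400000, min=90403793/28800000, spread=36209501/124416000
Step 7: max=635268652771/186624000000, min=16396024261/5184000000, spread=72018847/298598400
Step 8: max=37888710922889/11197440000000, min=989825813299/311040000000, spread=18039853153/89579520000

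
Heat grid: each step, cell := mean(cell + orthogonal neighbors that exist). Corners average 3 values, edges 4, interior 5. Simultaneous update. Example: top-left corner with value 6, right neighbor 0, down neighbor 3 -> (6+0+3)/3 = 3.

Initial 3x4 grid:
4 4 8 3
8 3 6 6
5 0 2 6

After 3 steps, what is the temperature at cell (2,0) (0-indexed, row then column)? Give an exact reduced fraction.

Step 1: cell (2,0) = 13/3
Step 2: cell (2,0) = 71/18
Step 3: cell (2,0) = 2213/540
Full grid after step 3:
  2633/540 17431/3600 18071/3600 2261/432
  16181/3600 6649/1500 27791/6000 70729/14400
  2213/540 7103/1800 3749/900 1949/432

Answer: 2213/540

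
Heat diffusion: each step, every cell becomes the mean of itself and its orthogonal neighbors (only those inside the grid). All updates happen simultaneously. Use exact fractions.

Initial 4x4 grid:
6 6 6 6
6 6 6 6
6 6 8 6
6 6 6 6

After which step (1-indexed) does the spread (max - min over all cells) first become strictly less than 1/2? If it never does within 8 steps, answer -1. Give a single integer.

Answer: 2

Derivation:
Step 1: max=13/2, min=6, spread=1/2
Step 2: max=161/25, min=6, spread=11/25
  -> spread < 1/2 first at step 2
Step 3: max=7567/1200, min=6, spread=367/1200
Step 4: max=33971/5400, min=1813/300, spread=1337/5400
Step 5: max=1013669/162000, min=54469/9000, spread=33227/162000
Step 6: max=30374327/4860000, min=328049/54000, spread=849917/4860000
Step 7: max=908514347/145800000, min=4928533/810000, spread=21378407/145800000
Step 8: max=27210462371/4374000000, min=1481688343/243000000, spread=540072197/4374000000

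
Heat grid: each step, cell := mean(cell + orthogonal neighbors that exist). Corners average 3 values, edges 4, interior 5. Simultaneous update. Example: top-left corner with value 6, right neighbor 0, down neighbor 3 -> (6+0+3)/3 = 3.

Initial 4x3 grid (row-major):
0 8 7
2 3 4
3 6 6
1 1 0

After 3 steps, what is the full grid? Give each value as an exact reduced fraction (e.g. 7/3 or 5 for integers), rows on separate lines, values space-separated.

Answer: 4033/1080 31009/7200 5383/1080
11797/3600 12221/3000 8111/1800
10397/3600 1631/500 6761/1800
328/135 1093/400 811/270

Derivation:
After step 1:
  10/3 9/2 19/3
  2 23/5 5
  3 19/5 4
  5/3 2 7/3
After step 2:
  59/18 563/120 95/18
  97/30 199/50 299/60
  157/60 87/25 227/60
  20/9 49/20 25/9
After step 3:
  4033/1080 31009/7200 5383/1080
  11797/3600 12221/3000 8111/1800
  10397/3600 1631/500 6761/1800
  328/135 1093/400 811/270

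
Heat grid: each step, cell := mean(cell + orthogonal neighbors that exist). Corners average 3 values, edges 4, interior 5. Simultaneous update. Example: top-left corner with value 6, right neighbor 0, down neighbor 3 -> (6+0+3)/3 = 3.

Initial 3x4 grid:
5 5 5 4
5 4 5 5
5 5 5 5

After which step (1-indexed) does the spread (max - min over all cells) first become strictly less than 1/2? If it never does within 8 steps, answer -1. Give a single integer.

Answer: 1

Derivation:
Step 1: max=5, min=14/3, spread=1/3
  -> spread < 1/2 first at step 1
Step 2: max=59/12, min=85/18, spread=7/36
Step 3: max=11707/2400, min=10273/2160, spread=2633/21600
Step 4: max=349739/72000, min=516521/108000, spread=647/8640
Step 5: max=12573461/2592000, min=37265383/7776000, spread=455/7776
Step 6: max=753260899/155520000, min=2241175397/466560000, spread=186073/4665600
Step 7: max=45174581441/9331200000, min=134607162823/27993600000, spread=1833163/55987200
Step 8: max=2708369390419/559872000000, min=8084704966757/1679616000000, spread=80806409/3359232000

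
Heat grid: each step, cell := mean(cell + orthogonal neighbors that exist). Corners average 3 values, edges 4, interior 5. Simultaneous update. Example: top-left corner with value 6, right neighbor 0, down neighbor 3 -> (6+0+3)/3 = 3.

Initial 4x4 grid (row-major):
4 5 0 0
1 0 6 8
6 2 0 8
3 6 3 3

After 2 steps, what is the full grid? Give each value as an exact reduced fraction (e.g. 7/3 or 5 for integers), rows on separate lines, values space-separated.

Answer: 25/9 167/60 157/60 131/36
713/240 67/25 353/100 943/240
271/80 159/50 343/100 1123/240
23/6 143/40 449/120 149/36

Derivation:
After step 1:
  10/3 9/4 11/4 8/3
  11/4 14/5 14/5 11/2
  3 14/5 19/5 19/4
  5 7/2 3 14/3
After step 2:
  25/9 167/60 157/60 131/36
  713/240 67/25 353/100 943/240
  271/80 159/50 343/100 1123/240
  23/6 143/40 449/120 149/36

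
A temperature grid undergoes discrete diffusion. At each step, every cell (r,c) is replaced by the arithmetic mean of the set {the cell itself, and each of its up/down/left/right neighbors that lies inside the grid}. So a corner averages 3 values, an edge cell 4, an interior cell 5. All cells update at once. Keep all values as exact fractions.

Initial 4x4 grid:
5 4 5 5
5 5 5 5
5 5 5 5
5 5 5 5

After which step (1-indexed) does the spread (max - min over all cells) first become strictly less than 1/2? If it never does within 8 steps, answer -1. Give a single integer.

Step 1: max=5, min=14/3, spread=1/3
  -> spread < 1/2 first at step 1
Step 2: max=5, min=569/120, spread=31/120
Step 3: max=5, min=5189/1080, spread=211/1080
Step 4: max=5, min=523157/108000, spread=16843/108000
Step 5: max=44921/9000, min=4721357/972000, spread=130111/972000
Step 6: max=2692841/540000, min=142157633/29160000, spread=3255781/29160000
Step 7: max=2688893/540000, min=4273646309/874800000, spread=82360351/874800000
Step 8: max=483493559/97200000, min=128468683109/26244000000, spread=2074577821/26244000000

Answer: 1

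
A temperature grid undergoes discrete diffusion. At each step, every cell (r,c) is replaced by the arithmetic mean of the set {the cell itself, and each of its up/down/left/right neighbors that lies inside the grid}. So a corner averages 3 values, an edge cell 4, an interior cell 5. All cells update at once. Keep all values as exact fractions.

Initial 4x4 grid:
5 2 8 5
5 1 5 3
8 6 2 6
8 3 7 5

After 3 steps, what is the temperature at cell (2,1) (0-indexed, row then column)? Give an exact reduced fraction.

Answer: 28889/6000

Derivation:
Step 1: cell (2,1) = 4
Step 2: cell (2,1) = 103/20
Step 3: cell (2,1) = 28889/6000
Full grid after step 3:
  177/40 1279/300 4111/900 10103/2160
  5581/1200 4551/1000 26201/6000 34193/7200
  3923/720 28889/6000 1213/250 443/96
  2443/432 7927/1440 2341/480 151/30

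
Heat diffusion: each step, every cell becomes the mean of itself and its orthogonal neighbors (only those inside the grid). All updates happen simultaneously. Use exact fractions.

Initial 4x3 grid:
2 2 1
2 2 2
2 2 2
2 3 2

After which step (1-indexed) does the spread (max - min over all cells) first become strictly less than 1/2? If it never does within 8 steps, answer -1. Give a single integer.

Answer: 3

Derivation:
Step 1: max=7/3, min=5/3, spread=2/3
Step 2: max=547/240, min=31/18, spread=401/720
Step 3: max=4757/2160, min=391/216, spread=847/2160
  -> spread < 1/2 first at step 3
Step 4: max=1874011/864000, min=240419/129600, spread=813653/2592000
Step 5: max=16682501/7776000, min=14688271/7776000, spread=199423/777600
Step 6: max=990514399/466560000, min=893598449/466560000, spread=1938319/9331200
Step 7: max=58955490341/27993600000, min=54168100891/27993600000, spread=95747789/559872000
Step 8: max=3512185997119/1679616000000, min=3277180214369/1679616000000, spread=940023131/6718464000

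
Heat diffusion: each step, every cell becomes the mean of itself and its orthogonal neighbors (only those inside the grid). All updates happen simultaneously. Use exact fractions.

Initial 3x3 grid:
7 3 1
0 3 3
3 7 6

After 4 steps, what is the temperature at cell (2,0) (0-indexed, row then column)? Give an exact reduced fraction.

Answer: 121291/32400

Derivation:
Step 1: cell (2,0) = 10/3
Step 2: cell (2,0) = 34/9
Step 3: cell (2,0) = 1009/270
Step 4: cell (2,0) = 121291/32400
Full grid after step 4:
  432589/129600 1431719/432000 437689/129600
  3026563/864000 1291531/360000 3118063/864000
  121291/32400 3304813/864000 63083/16200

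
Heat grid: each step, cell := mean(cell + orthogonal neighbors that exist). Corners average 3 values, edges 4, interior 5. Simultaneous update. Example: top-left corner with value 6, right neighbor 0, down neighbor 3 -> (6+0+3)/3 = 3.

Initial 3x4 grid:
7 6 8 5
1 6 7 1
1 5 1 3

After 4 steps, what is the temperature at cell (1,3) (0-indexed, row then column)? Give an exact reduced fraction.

Step 1: cell (1,3) = 4
Step 2: cell (1,3) = 56/15
Step 3: cell (1,3) = 3787/900
Step 4: cell (1,3) = 114109/27000
Full grid after step 4:
  620867/129600 1082557/216000 1070917/216000 309361/64800
  1240291/288000 177383/40000 200609/45000 114109/27000
  495067/129600 842057/216000 829417/216000 246661/64800

Answer: 114109/27000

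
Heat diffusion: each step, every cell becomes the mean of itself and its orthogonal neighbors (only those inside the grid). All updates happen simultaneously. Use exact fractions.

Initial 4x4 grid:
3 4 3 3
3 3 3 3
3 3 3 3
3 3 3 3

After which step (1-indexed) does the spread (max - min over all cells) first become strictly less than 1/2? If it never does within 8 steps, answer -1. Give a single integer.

Answer: 1

Derivation:
Step 1: max=10/3, min=3, spread=1/3
  -> spread < 1/2 first at step 1
Step 2: max=391/120, min=3, spread=31/120
Step 3: max=3451/1080, min=3, spread=211/1080
Step 4: max=340843/108000, min=3, spread=16843/108000
Step 5: max=3054643/972000, min=27079/9000, spread=130111/972000
Step 6: max=91122367/29160000, min=1627159/540000, spread=3255781/29160000
Step 7: max=2724753691/874800000, min=1631107/540000, spread=82360351/874800000
Step 8: max=81483316891/26244000000, min=294106441/97200000, spread=2074577821/26244000000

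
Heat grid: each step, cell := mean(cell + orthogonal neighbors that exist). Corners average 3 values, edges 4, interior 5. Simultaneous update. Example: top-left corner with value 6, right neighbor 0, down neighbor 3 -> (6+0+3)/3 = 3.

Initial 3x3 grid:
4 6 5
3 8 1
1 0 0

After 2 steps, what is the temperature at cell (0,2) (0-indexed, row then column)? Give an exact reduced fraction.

Answer: 53/12

Derivation:
Step 1: cell (0,2) = 4
Step 2: cell (0,2) = 53/12
Full grid after step 2:
  169/36 1061/240 53/12
  199/60 191/50 343/120
  91/36 451/240 73/36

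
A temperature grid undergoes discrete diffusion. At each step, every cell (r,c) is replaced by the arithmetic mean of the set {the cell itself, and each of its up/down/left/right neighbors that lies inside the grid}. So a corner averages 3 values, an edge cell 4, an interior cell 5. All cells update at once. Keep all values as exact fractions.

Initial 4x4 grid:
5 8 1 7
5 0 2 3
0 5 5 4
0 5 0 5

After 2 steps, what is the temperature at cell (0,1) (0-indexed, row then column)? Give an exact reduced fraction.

Answer: 9/2

Derivation:
Step 1: cell (0,1) = 7/2
Step 2: cell (0,1) = 9/2
Full grid after step 2:
  4 9/2 52/15 73/18
  15/4 76/25 179/50 847/240
  29/12 76/25 82/25 289/80
  20/9 131/48 249/80 11/3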